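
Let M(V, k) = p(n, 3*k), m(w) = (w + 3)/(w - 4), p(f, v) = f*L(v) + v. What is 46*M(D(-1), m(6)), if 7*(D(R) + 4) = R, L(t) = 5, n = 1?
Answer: 851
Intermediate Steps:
p(f, v) = v + 5*f (p(f, v) = f*5 + v = 5*f + v = v + 5*f)
D(R) = -4 + R/7
m(w) = (3 + w)/(-4 + w)
M(V, k) = 5 + 3*k (M(V, k) = 3*k + 5*1 = 3*k + 5 = 5 + 3*k)
46*M(D(-1), m(6)) = 46*(5 + 3*((3 + 6)/(-4 + 6))) = 46*(5 + 3*(9/2)) = 46*(5 + 27/2) = 46*(37/2) = 851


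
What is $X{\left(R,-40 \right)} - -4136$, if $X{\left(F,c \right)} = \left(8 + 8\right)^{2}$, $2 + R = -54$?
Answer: $4392$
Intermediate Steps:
$R = -56$ ($R = -2 - 54 = -56$)
$X{\left(F,c \right)} = 256$ ($X{\left(F,c \right)} = 16^{2} = 256$)
$X{\left(R,-40 \right)} - -4136 = 256 - -4136 = 256 + 4136 = 4392$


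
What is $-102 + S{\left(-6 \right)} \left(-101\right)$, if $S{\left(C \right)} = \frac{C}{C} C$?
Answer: $504$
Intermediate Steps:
$S{\left(C \right)} = C$ ($S{\left(C \right)} = 1 C = C$)
$-102 + S{\left(-6 \right)} \left(-101\right) = -102 - -606 = -102 + 606 = 504$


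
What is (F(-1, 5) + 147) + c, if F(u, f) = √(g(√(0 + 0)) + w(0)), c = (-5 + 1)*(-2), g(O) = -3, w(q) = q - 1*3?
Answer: 155 + I*√6 ≈ 155.0 + 2.4495*I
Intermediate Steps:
w(q) = -3 + q (w(q) = q - 3 = -3 + q)
c = 8 (c = -4*(-2) = 8)
F(u, f) = I*√6 (F(u, f) = √(-3 + (-3 + 0)) = √(-3 - 3) = √(-6) = I*√6)
(F(-1, 5) + 147) + c = (I*√6 + 147) + 8 = (147 + I*√6) + 8 = 155 + I*√6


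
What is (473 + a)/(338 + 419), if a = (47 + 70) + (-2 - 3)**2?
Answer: 615/757 ≈ 0.81242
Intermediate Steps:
a = 142 (a = 117 + (-5)**2 = 117 + 25 = 142)
(473 + a)/(338 + 419) = (473 + 142)/(338 + 419) = 615/757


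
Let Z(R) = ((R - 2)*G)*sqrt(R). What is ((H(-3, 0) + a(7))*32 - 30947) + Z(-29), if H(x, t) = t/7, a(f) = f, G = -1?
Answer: -30723 + 31*I*sqrt(29) ≈ -30723.0 + 166.94*I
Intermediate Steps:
Z(R) = sqrt(R)*(2 - R) (Z(R) = ((R - 2)*(-1))*sqrt(R) = ((-2 + R)*(-1))*sqrt(R) = (2 - R)*sqrt(R) = sqrt(R)*(2 - R))
H(x, t) = t/7 (H(x, t) = t*(1/7) = t/7)
((H(-3, 0) + a(7))*32 - 30947) + Z(-29) = (((1/7)*0 + 7)*32 - 30947) + sqrt(-29)*(2 - 1*(-29)) = ((0 + 7)*32 - 30947) + (I*sqrt(29))*(2 + 29) = (7*32 - 30947) + (I*sqrt(29))*31 = (224 - 30947) + 31*I*sqrt(29) = -30723 + 31*I*sqrt(29)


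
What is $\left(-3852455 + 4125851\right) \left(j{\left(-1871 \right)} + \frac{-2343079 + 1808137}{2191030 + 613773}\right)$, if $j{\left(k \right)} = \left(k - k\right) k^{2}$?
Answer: $- \frac{146251003032}{2804803} \approx -52143.0$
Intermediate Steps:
$j{\left(k \right)} = 0$ ($j{\left(k \right)} = 0 k^{2} = 0$)
$\left(-3852455 + 4125851\right) \left(j{\left(-1871 \right)} + \frac{-2343079 + 1808137}{2191030 + 613773}\right) = \left(-3852455 + 4125851\right) \left(0 + \frac{-2343079 + 1808137}{2191030 + 613773}\right) = 273396 \left(0 - \frac{534942}{2804803}\right) = 273396 \left(- \frac{534942}{2804803}\right) = - \frac{146251003032}{2804803}$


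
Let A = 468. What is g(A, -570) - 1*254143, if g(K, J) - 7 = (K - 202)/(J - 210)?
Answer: -99113173/390 ≈ -2.5414e+5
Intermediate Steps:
g(K, J) = 7 + (-202 + K)/(-210 + J) (g(K, J) = 7 + (K - 202)/(J - 210) = 7 + (-202 + K)/(-210 + J))
g(A, -570) - 1*254143 = (-1672 + 468 + 7*(-570))/(-210 - 570) - 1*254143 = (-1672 + 468 - 3990)/(-780) - 254143 = -1/780*(-5194) - 254143 = 2597/390 - 254143 = -99113173/390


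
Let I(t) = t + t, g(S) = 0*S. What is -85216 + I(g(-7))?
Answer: -85216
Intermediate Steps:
g(S) = 0
I(t) = 2*t
-85216 + I(g(-7)) = -85216 + 2*0 = -85216 + 0 = -85216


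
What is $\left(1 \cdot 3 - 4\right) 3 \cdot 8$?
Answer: $-24$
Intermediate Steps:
$\left(1 \cdot 3 - 4\right) 3 \cdot 8 = \left(3 - 4\right) 3 \cdot 8 = \left(-1\right) 3 \cdot 8 = \left(-3\right) 8 = -24$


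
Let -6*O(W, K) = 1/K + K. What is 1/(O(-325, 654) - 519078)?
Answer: -3924/2037289789 ≈ -1.9261e-6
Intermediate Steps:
O(W, K) = -K/6 - 1/(6*K) (O(W, K) = -(1/K + K)/6 = -(K + 1/K)/6 = -K/6 - 1/(6*K))
1/(O(-325, 654) - 519078) = 1/((⅙)*(-1 - 1*654²)/654 - 519078) = 1/((⅙)*(1/654)*(-1 - 1*427716) - 519078) = 1/((⅙)*(1/654)*(-1 - 427716) - 519078) = 1/((⅙)*(1/654)*(-427717) - 519078) = 1/(-427717/3924 - 519078) = 1/(-2037289789/3924) = -3924/2037289789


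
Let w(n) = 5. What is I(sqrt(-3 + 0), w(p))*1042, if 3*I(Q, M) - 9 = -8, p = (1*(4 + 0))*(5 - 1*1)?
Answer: 1042/3 ≈ 347.33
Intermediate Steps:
p = 16 (p = (1*4)*(5 - 1) = 4*4 = 16)
I(Q, M) = 1/3 (I(Q, M) = 3 + (1/3)*(-8) = 3 - 8/3 = 1/3)
I(sqrt(-3 + 0), w(p))*1042 = (1/3)*1042 = 1042/3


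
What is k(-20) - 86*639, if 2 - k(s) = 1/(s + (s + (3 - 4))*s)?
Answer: -21980801/400 ≈ -54952.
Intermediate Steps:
k(s) = 2 - 1/(s + s*(-1 + s)) (k(s) = 2 - 1/(s + (s + (3 - 4))*s) = 2 - 1/(s + (s - 1)*s) = 2 - 1/(s + (-1 + s)*s) = 2 - 1/(s + s*(-1 + s)))
k(-20) - 86*639 = (2 - 1/(-20)**2) - 86*639 = (2 - 1*1/400) - 54954 = (2 - 1/400) - 54954 = 799/400 - 54954 = -21980801/400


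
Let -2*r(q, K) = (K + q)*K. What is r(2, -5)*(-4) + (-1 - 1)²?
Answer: 34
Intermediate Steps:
r(q, K) = -K*(K + q)/2 (r(q, K) = -(K + q)*K/2 = -K*(K + q)/2)
r(2, -5)*(-4) + (-1 - 1)² = -½*(-5)*(-5 + 2)*(-4) + (-1 - 1)² = -½*(-5)*(-3)*(-4) + (-2)² = -15/2*(-4) + 4 = 30 + 4 = 34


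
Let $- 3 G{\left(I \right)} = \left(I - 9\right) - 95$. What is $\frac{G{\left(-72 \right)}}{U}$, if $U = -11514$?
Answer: $- \frac{88}{17271} \approx -0.0050952$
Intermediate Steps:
$G{\left(I \right)} = \frac{104}{3} - \frac{I}{3}$ ($G{\left(I \right)} = - \frac{\left(I - 9\right) - 95}{3} = - \frac{\left(-9 + I\right) - 95}{3} = - \frac{-104 + I}{3} = \frac{104}{3} - \frac{I}{3}$)
$\frac{G{\left(-72 \right)}}{U} = \frac{\frac{104}{3} - -24}{-11514} = \left(\frac{104}{3} + 24\right) \left(- \frac{1}{11514}\right) = \frac{176}{3} \left(- \frac{1}{11514}\right) = - \frac{88}{17271}$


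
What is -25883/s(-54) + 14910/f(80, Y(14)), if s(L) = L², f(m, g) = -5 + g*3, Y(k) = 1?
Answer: -21764663/2916 ≈ -7463.9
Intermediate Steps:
f(m, g) = -5 + 3*g
-25883/s(-54) + 14910/f(80, Y(14)) = -25883/((-54)²) + 14910/(-5 + 3*1) = -25883/2916 + 14910/(-5 + 3) = -25883*1/2916 + 14910/(-2) = -25883/2916 + 14910*(-½) = -25883/2916 - 7455 = -21764663/2916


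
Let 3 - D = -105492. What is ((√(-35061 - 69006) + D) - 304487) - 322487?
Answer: -521479 + 3*I*√11563 ≈ -5.2148e+5 + 322.59*I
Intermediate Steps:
D = 105495 (D = 3 - 1*(-105492) = 3 + 105492 = 105495)
((√(-35061 - 69006) + D) - 304487) - 322487 = ((√(-35061 - 69006) + 105495) - 304487) - 322487 = ((√(-104067) + 105495) - 304487) - 322487 = ((3*I*√11563 + 105495) - 304487) - 322487 = ((105495 + 3*I*√11563) - 304487) - 322487 = (-198992 + 3*I*√11563) - 322487 = -521479 + 3*I*√11563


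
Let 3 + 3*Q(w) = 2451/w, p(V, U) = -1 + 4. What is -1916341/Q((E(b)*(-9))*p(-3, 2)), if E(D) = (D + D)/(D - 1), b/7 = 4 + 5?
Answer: 3259696041/27028 ≈ 1.2060e+5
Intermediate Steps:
p(V, U) = 3
b = 63 (b = 7*(4 + 5) = 7*9 = 63)
E(D) = 2*D/(-1 + D) (E(D) = (2*D)/(-1 + D) = 2*D/(-1 + D))
Q(w) = -1 + 817/w (Q(w) = -1 + (2451/w)/3 = -1 + 817/w)
-1916341/Q((E(b)*(-9))*p(-3, 2)) = -1916341*(-3402/((-1 + 63)*(817 - (2*63/(-1 + 63))*(-9)*3))) = -1916341*(-1701/(31*(817 - (2*63/62)*(-9)*3))) = -1916341*(-1701/(31*(817 - (2*63*(1/62))*(-9)*3))) = -1916341*(-1701/(31*(817 - (63/31)*(-9)*3))) = -1916341*(-1701/(31*(817 - (-567)*3/31))) = -1916341*(-1701/(31*(817 - 1*(-1701/31)))) = -1916341*(-1701/(31*(817 + 1701/31))) = -1916341/((-31/1701*27028/31)) = -1916341/(-27028/1701) = -1916341*(-1701/27028) = 3259696041/27028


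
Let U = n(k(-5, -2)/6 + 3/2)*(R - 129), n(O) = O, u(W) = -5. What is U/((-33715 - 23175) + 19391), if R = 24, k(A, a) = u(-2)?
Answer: 10/5357 ≈ 0.0018667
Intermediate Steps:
k(A, a) = -5
U = -70 (U = (-5/6 + 3/2)*(24 - 129) = (-5*⅙ + 3*(½))*(-105) = (-⅚ + 3/2)*(-105) = (⅔)*(-105) = -70)
U/((-33715 - 23175) + 19391) = -70/((-33715 - 23175) + 19391) = -70/(-56890 + 19391) = -70/(-37499) = -70*(-1/37499) = 10/5357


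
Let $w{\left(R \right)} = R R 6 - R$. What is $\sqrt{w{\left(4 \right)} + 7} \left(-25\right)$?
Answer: $- 75 \sqrt{11} \approx -248.75$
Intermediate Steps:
$w{\left(R \right)} = - R + 6 R^{2}$ ($w{\left(R \right)} = R^{2} \cdot 6 - R = 6 R^{2} - R = - R + 6 R^{2}$)
$\sqrt{w{\left(4 \right)} + 7} \left(-25\right) = \sqrt{4 \left(-1 + 6 \cdot 4\right) + 7} \left(-25\right) = \sqrt{4 \left(-1 + 24\right) + 7} \left(-25\right) = \sqrt{4 \cdot 23 + 7} \left(-25\right) = \sqrt{92 + 7} \left(-25\right) = \sqrt{99} \left(-25\right) = 3 \sqrt{11} \left(-25\right) = - 75 \sqrt{11}$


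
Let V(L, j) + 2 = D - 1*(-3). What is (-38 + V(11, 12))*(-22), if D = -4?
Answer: 902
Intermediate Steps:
V(L, j) = -3 (V(L, j) = -2 + (-4 - 1*(-3)) = -2 + (-4 + 3) = -2 - 1 = -3)
(-38 + V(11, 12))*(-22) = (-38 - 3)*(-22) = -41*(-22) = 902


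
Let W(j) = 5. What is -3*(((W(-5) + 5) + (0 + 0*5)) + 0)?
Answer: -30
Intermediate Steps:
-3*(((W(-5) + 5) + (0 + 0*5)) + 0) = -3*(((5 + 5) + (0 + 0*5)) + 0) = -3*((10 + (0 + 0)) + 0) = -3*((10 + 0) + 0) = -3*(10 + 0) = -3*10 = -30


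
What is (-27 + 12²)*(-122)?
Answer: -14274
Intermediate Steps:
(-27 + 12²)*(-122) = (-27 + 144)*(-122) = 117*(-122) = -14274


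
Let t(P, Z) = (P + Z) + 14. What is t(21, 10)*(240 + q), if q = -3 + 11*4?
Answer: 12645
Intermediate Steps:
t(P, Z) = 14 + P + Z
q = 41 (q = -3 + 44 = 41)
t(21, 10)*(240 + q) = (14 + 21 + 10)*(240 + 41) = 45*281 = 12645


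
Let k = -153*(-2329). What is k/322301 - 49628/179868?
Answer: 12024617372/14492909067 ≈ 0.82969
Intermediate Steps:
k = 356337
k/322301 - 49628/179868 = 356337/322301 - 49628/179868 = 356337*(1/322301) - 49628*1/179868 = 356337/322301 - 12407/44967 = 12024617372/14492909067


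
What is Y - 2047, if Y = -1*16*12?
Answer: -2239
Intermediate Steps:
Y = -192 (Y = -16*12 = -192)
Y - 2047 = -192 - 2047 = -2239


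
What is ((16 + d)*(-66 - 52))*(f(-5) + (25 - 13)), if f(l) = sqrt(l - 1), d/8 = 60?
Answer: -702336 - 58528*I*sqrt(6) ≈ -7.0234e+5 - 1.4336e+5*I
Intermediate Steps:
d = 480 (d = 8*60 = 480)
f(l) = sqrt(-1 + l)
((16 + d)*(-66 - 52))*(f(-5) + (25 - 13)) = ((16 + 480)*(-66 - 52))*(sqrt(-1 - 5) + (25 - 13)) = (496*(-118))*(sqrt(-6) + 12) = -58528*(I*sqrt(6) + 12) = -58528*(12 + I*sqrt(6)) = -702336 - 58528*I*sqrt(6)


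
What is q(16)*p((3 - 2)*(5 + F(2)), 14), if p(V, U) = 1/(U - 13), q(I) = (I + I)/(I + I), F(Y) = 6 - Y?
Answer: 1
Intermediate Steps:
q(I) = 1 (q(I) = (2*I)/((2*I)) = (2*I)*(1/(2*I)) = 1)
p(V, U) = 1/(-13 + U)
q(16)*p((3 - 2)*(5 + F(2)), 14) = 1/(-13 + 14) = 1/1 = 1*1 = 1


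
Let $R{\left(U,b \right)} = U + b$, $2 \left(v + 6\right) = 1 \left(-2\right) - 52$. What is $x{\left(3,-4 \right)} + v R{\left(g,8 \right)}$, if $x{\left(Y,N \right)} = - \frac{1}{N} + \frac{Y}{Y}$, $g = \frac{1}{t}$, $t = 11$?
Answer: $- \frac{1063}{4} \approx -265.75$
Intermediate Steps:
$g = \frac{1}{11} \approx 0.090909$
$x{\left(Y,N \right)} = 1 - \frac{1}{N}$ ($x{\left(Y,N \right)} = - \frac{1}{N} + 1 = 1 - \frac{1}{N}$)
$v = -33$ ($v = -6 + \frac{1 \left(-2\right) - 52}{2} = -6 + \frac{-2 - 52}{2} = -6 + \frac{1}{2} \left(-54\right) = -6 - 27 = -33$)
$x{\left(3,-4 \right)} + v R{\left(g,8 \right)} = \frac{-1 - 4}{-4} - 33 \left(\frac{1}{11} + 8\right) = \left(- \frac{1}{4}\right) \left(-5\right) - 267 = \frac{5}{4} - 267 = - \frac{1063}{4}$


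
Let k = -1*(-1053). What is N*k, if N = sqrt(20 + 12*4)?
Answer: 2106*sqrt(17) ≈ 8683.3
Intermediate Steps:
k = 1053
N = 2*sqrt(17) (N = sqrt(20 + 48) = sqrt(68) = 2*sqrt(17) ≈ 8.2462)
N*k = (2*sqrt(17))*1053 = 2106*sqrt(17)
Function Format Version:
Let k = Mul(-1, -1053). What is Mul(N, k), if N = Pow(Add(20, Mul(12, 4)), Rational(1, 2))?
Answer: Mul(2106, Pow(17, Rational(1, 2))) ≈ 8683.3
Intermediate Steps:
k = 1053
N = Mul(2, Pow(17, Rational(1, 2))) (N = Pow(Add(20, 48), Rational(1, 2)) = Pow(68, Rational(1, 2)) = Mul(2, Pow(17, Rational(1, 2))) ≈ 8.2462)
Mul(N, k) = Mul(Mul(2, Pow(17, Rational(1, 2))), 1053) = Mul(2106, Pow(17, Rational(1, 2)))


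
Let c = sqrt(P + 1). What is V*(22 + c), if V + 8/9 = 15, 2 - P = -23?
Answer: 2794/9 + 127*sqrt(26)/9 ≈ 382.40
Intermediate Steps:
P = 25 (P = 2 - 1*(-23) = 2 + 23 = 25)
c = sqrt(26) (c = sqrt(25 + 1) = sqrt(26) ≈ 5.0990)
V = 127/9 (V = -8/9 + 15 = 127/9 ≈ 14.111)
V*(22 + c) = 127*(22 + sqrt(26))/9 = 2794/9 + 127*sqrt(26)/9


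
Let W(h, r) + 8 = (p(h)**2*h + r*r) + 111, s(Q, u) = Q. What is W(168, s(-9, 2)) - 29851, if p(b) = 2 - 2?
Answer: -29667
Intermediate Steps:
p(b) = 0
W(h, r) = 103 + r**2 (W(h, r) = -8 + ((0**2*h + r*r) + 111) = -8 + ((0*h + r**2) + 111) = -8 + ((0 + r**2) + 111) = -8 + (r**2 + 111) = -8 + (111 + r**2) = 103 + r**2)
W(168, s(-9, 2)) - 29851 = (103 + (-9)**2) - 29851 = (103 + 81) - 29851 = 184 - 29851 = -29667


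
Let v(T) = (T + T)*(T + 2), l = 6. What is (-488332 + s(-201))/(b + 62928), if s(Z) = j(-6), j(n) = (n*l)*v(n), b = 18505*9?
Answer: -490060/229473 ≈ -2.1356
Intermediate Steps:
b = 166545
v(T) = 2*T*(2 + T) (v(T) = (2*T)*(2 + T) = 2*T*(2 + T))
j(n) = 12*n**2*(2 + n) (j(n) = (n*6)*(2*n*(2 + n)) = (6*n)*(2*n*(2 + n)) = 12*n**2*(2 + n))
s(Z) = -1728 (s(Z) = 12*(-6)**2*(2 - 6) = 12*36*(-4) = -1728)
(-488332 + s(-201))/(b + 62928) = (-488332 - 1728)/(166545 + 62928) = -490060/229473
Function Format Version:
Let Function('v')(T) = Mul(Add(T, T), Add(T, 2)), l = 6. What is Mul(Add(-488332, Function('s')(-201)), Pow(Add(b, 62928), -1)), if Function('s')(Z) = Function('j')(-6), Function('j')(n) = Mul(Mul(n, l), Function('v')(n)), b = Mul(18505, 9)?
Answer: Rational(-490060, 229473) ≈ -2.1356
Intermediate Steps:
b = 166545
Function('v')(T) = Mul(2, T, Add(2, T)) (Function('v')(T) = Mul(Mul(2, T), Add(2, T)) = Mul(2, T, Add(2, T)))
Function('j')(n) = Mul(12, Pow(n, 2), Add(2, n)) (Function('j')(n) = Mul(Mul(n, 6), Mul(2, n, Add(2, n))) = Mul(Mul(6, n), Mul(2, n, Add(2, n))) = Mul(12, Pow(n, 2), Add(2, n)))
Function('s')(Z) = -1728 (Function('s')(Z) = Mul(12, Pow(-6, 2), Add(2, -6)) = Mul(12, 36, -4) = -1728)
Mul(Add(-488332, Function('s')(-201)), Pow(Add(b, 62928), -1)) = Mul(Add(-488332, -1728), Pow(Add(166545, 62928), -1)) = Mul(-490060, Pow(229473, -1)) = Mul(-490060, Rational(1, 229473)) = Rational(-490060, 229473)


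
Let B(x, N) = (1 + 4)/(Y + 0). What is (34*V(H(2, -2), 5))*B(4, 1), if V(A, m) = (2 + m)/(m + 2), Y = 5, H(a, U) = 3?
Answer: 34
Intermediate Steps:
V(A, m) = 1 (V(A, m) = (2 + m)/(2 + m) = 1)
B(x, N) = 1 (B(x, N) = (1 + 4)/(5 + 0) = 5/5 = 5*(⅕) = 1)
(34*V(H(2, -2), 5))*B(4, 1) = (34*1)*1 = 34*1 = 34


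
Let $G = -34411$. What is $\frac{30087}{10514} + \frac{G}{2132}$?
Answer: $- \frac{11448145}{862148} \approx -13.279$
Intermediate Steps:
$\frac{30087}{10514} + \frac{G}{2132} = \frac{30087}{10514} - \frac{34411}{2132} = 30087 \cdot \frac{1}{10514} - \frac{2647}{164} = \frac{30087}{10514} - \frac{2647}{164} = - \frac{11448145}{862148}$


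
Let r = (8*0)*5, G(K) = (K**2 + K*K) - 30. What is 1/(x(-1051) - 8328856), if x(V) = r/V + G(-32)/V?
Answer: -1051/8753629674 ≈ -1.2006e-7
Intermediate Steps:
G(K) = -30 + 2*K**2 (G(K) = (K**2 + K**2) - 30 = 2*K**2 - 30 = -30 + 2*K**2)
r = 0 (r = 0*5 = 0)
x(V) = 2018/V (x(V) = 0/V + (-30 + 2*(-32)**2)/V = 0 + (-30 + 2*1024)/V = 0 + (-30 + 2048)/V = 0 + 2018/V = 2018/V)
1/(x(-1051) - 8328856) = 1/(2018/(-1051) - 8328856) = 1/(2018*(-1/1051) - 8328856) = 1/(-2018/1051 - 8328856) = 1/(-8753629674/1051) = -1051/8753629674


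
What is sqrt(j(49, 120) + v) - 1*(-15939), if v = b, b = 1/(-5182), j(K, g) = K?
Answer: 15939 + 3*sqrt(146199766)/5182 ≈ 15946.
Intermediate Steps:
b = -1/5182 ≈ -0.00019298
v = -1/5182 ≈ -0.00019298
sqrt(j(49, 120) + v) - 1*(-15939) = sqrt(49 - 1/5182) - 1*(-15939) = sqrt(253917/5182) + 15939 = 3*sqrt(146199766)/5182 + 15939 = 15939 + 3*sqrt(146199766)/5182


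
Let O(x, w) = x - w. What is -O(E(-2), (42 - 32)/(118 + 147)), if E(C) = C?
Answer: 108/53 ≈ 2.0377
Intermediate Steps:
-O(E(-2), (42 - 32)/(118 + 147)) = -(-2 - (42 - 32)/(118 + 147)) = -(-2 - 10/265) = -(-2 - 1*2/53) = -(-2 - 2/53) = -1*(-108/53) = 108/53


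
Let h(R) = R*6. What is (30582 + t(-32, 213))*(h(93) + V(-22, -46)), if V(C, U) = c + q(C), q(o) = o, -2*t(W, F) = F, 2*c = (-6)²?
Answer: 16883427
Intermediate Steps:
c = 18 (c = (½)*(-6)² = (½)*36 = 18)
t(W, F) = -F/2
h(R) = 6*R
V(C, U) = 18 + C
(30582 + t(-32, 213))*(h(93) + V(-22, -46)) = (30582 - ½*213)*(6*93 + (18 - 22)) = (30582 - 213/2)*(558 - 4) = (60951/2)*554 = 16883427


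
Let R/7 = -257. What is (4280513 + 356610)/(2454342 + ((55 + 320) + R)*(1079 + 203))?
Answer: 4637123/628774 ≈ 7.3749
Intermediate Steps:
R = -1799 (R = 7*(-257) = -1799)
(4280513 + 356610)/(2454342 + ((55 + 320) + R)*(1079 + 203)) = (4280513 + 356610)/(2454342 + ((55 + 320) - 1799)*(1079 + 203)) = 4637123/(2454342 + (375 - 1799)*1282) = 4637123/(2454342 - 1424*1282) = 4637123/(2454342 - 1825568) = 4637123/628774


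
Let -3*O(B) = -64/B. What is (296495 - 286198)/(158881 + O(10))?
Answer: 154455/2383247 ≈ 0.064809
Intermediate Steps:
O(B) = 64/(3*B) (O(B) = -(-64)/(3*B) = 64/(3*B))
(296495 - 286198)/(158881 + O(10)) = (296495 - 286198)/(158881 + (64/3)/10) = 10297/(158881 + (64/3)*(1/10)) = 10297/(158881 + 32/15) = 10297/(2383247/15) = 10297*(15/2383247) = 154455/2383247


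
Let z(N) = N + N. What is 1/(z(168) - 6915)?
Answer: -1/6579 ≈ -0.00015200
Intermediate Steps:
z(N) = 2*N
1/(z(168) - 6915) = 1/(2*168 - 6915) = 1/(336 - 6915) = 1/(-6579) = -1/6579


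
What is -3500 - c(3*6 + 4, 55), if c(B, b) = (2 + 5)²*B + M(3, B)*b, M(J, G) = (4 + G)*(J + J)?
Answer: -13158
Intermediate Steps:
M(J, G) = 2*J*(4 + G) (M(J, G) = (4 + G)*(2*J) = 2*J*(4 + G))
c(B, b) = 49*B + b*(24 + 6*B) (c(B, b) = (2 + 5)²*B + (2*3*(4 + B))*b = 7²*B + (24 + 6*B)*b = 49*B + b*(24 + 6*B))
-3500 - c(3*6 + 4, 55) = -3500 - (49*(3*6 + 4) + 6*55*(4 + (3*6 + 4))) = -3500 - (49*(18 + 4) + 6*55*(4 + (18 + 4))) = -3500 - (49*22 + 6*55*(4 + 22)) = -3500 - (1078 + 6*55*26) = -3500 - (1078 + 8580) = -3500 - 1*9658 = -3500 - 9658 = -13158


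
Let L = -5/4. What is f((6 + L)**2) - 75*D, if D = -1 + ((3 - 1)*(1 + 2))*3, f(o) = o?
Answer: -20039/16 ≈ -1252.4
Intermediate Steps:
L = -5/4 (L = -5*1/4 = -5/4 ≈ -1.2500)
D = 17 (D = -1 + (2*3)*3 = -1 + 6*3 = -1 + 18 = 17)
f((6 + L)**2) - 75*D = (6 - 5/4)**2 - 75*17 = (19/4)**2 - 1275 = 361/16 - 1275 = -20039/16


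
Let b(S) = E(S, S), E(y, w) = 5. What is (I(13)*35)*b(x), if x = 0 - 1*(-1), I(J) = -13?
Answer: -2275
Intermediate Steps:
x = 1 (x = 0 + 1 = 1)
b(S) = 5
(I(13)*35)*b(x) = -13*35*5 = -455*5 = -2275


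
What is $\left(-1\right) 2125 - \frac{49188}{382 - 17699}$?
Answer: $- \frac{36749437}{17317} \approx -2122.2$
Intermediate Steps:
$\left(-1\right) 2125 - \frac{49188}{382 - 17699} = -2125 - \frac{49188}{382 - 17699} = -2125 - \frac{49188}{-17317} = -2125 - - \frac{49188}{17317} = -2125 + \frac{49188}{17317} = - \frac{36749437}{17317}$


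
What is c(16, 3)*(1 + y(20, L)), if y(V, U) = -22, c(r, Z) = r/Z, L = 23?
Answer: -112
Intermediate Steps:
c(16, 3)*(1 + y(20, L)) = (16/3)*(1 - 22) = (16*(⅓))*(-21) = (16/3)*(-21) = -112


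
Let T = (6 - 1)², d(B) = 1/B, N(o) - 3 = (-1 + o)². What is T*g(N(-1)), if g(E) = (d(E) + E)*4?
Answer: 5000/7 ≈ 714.29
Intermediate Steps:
N(o) = 3 + (-1 + o)²
g(E) = 4*E + 4/E (g(E) = (1/E + E)*4 = (E + 1/E)*4 = 4*E + 4/E)
T = 25 (T = 5² = 25)
T*g(N(-1)) = 25*(4*(3 + (-1 - 1)²) + 4/(3 + (-1 - 1)²)) = 25*(4*(3 + (-2)²) + 4/(3 + (-2)²)) = 25*(4*(3 + 4) + 4/(3 + 4)) = 25*(4*7 + 4/7) = 25*(28 + 4*(⅐)) = 25*(28 + 4/7) = 25*(200/7) = 5000/7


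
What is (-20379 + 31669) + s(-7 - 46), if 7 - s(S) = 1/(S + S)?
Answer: 1197483/106 ≈ 11297.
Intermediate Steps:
s(S) = 7 - 1/(2*S) (s(S) = 7 - 1/(S + S) = 7 - 1/(2*S))
(-20379 + 31669) + s(-7 - 46) = (-20379 + 31669) + (7 - 1/(2*(-7 - 46))) = 11290 + (7 - ½/(-53)) = 11290 + (7 - ½*(-1/53)) = 11290 + (7 + 1/106) = 11290 + 743/106 = 1197483/106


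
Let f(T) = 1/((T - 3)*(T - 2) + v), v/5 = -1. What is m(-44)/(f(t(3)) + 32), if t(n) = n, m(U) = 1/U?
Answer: -5/6996 ≈ -0.00071469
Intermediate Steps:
v = -5 (v = 5*(-1) = -5)
f(T) = 1/(-5 + (-3 + T)*(-2 + T)) (f(T) = 1/((T - 3)*(T - 2) - 5) = 1/((-3 + T)*(-2 + T) - 5) = 1/(-5 + (-3 + T)*(-2 + T)))
m(-44)/(f(t(3)) + 32) = 1/((-44)*(1/(1 + 3² - 5*3) + 32)) = -1/(44*(1/(1 + 9 - 15) + 32)) = -1/(44*(1/(-5) + 32)) = -1/(44*(-⅕ + 32)) = -1/(44*159/5) = -1/44*5/159 = -5/6996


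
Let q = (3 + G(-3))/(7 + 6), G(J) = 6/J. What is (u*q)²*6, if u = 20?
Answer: 2400/169 ≈ 14.201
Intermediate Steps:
q = 1/13 (q = (3 + 6/(-3))/(7 + 6) = (3 + 6*(-⅓))/13 = (3 - 2)*(1/13) = 1*(1/13) = 1/13 ≈ 0.076923)
(u*q)²*6 = (20*(1/13))²*6 = (20/13)²*6 = (400/169)*6 = 2400/169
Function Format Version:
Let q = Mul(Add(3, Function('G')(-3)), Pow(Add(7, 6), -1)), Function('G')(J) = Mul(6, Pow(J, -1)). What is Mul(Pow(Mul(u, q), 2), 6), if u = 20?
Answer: Rational(2400, 169) ≈ 14.201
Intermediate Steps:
q = Rational(1, 13) (q = Mul(Add(3, Mul(6, Pow(-3, -1))), Pow(Add(7, 6), -1)) = Mul(Add(3, Mul(6, Rational(-1, 3))), Pow(13, -1)) = Mul(Add(3, -2), Rational(1, 13)) = Mul(1, Rational(1, 13)) = Rational(1, 13) ≈ 0.076923)
Mul(Pow(Mul(u, q), 2), 6) = Mul(Pow(Mul(20, Rational(1, 13)), 2), 6) = Mul(Pow(Rational(20, 13), 2), 6) = Mul(Rational(400, 169), 6) = Rational(2400, 169)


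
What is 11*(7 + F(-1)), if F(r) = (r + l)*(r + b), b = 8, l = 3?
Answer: 231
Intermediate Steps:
F(r) = (3 + r)*(8 + r) (F(r) = (r + 3)*(r + 8) = (3 + r)*(8 + r))
11*(7 + F(-1)) = 11*(7 + (24 + (-1)² + 11*(-1))) = 11*(7 + (24 + 1 - 11)) = 11*(7 + 14) = 11*21 = 231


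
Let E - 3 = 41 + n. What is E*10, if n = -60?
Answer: -160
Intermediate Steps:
E = -16 (E = 3 + (41 - 60) = 3 - 19 = -16)
E*10 = -16*10 = -160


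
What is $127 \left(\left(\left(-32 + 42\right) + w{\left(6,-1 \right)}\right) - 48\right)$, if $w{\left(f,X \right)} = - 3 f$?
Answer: $-7112$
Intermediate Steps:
$127 \left(\left(\left(-32 + 42\right) + w{\left(6,-1 \right)}\right) - 48\right) = 127 \left(\left(\left(-32 + 42\right) - 18\right) - 48\right) = 127 \left(\left(10 - 18\right) - 48\right) = 127 \left(-8 - 48\right) = 127 \left(-56\right) = -7112$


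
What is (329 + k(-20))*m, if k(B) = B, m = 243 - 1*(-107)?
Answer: 108150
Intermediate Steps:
m = 350 (m = 243 + 107 = 350)
(329 + k(-20))*m = (329 - 20)*350 = 309*350 = 108150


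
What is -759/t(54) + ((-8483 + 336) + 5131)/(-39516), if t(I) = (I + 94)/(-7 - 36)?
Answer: 8717095/39516 ≈ 220.60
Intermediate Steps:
t(I) = -94/43 - I/43 (t(I) = (94 + I)/(-43) = (94 + I)*(-1/43) = -94/43 - I/43)
-759/t(54) + ((-8483 + 336) + 5131)/(-39516) = -759/(-94/43 - 1/43*54) + ((-8483 + 336) + 5131)/(-39516) = -759/(-94/43 - 54/43) + (-8147 + 5131)*(-1/39516) = -759/(-148/43) - 3016*(-1/39516) = -759*(-43/148) + 754/9879 = 32637/148 + 754/9879 = 8717095/39516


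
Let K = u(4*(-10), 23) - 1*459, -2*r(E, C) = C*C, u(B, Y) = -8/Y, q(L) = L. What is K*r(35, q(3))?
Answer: 95085/46 ≈ 2067.1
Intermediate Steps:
r(E, C) = -C²/2 (r(E, C) = -C*C/2 = -C²/2)
K = -10565/23 (K = -8/23 - 1*459 = -8*1/23 - 459 = -8/23 - 459 = -10565/23 ≈ -459.35)
K*r(35, q(3)) = -(-10565)*3²/46 = -(-10565)*9/46 = -10565/23*(-9/2) = 95085/46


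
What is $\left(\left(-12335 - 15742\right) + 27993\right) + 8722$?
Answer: $8638$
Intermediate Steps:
$\left(\left(-12335 - 15742\right) + 27993\right) + 8722 = \left(-28077 + 27993\right) + 8722 = -84 + 8722 = 8638$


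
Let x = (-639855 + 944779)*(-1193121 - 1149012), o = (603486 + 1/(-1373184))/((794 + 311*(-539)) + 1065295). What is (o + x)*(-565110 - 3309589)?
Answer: 3414040064890607808092052674443/1233750896640 ≈ 2.7672e+18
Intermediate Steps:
o = 828697319423/1233750896640 (o = (603486 - 1/1373184)/((794 - 167629) + 1065295) = 828697319423/(1373184*(-166835 + 1065295)) = (828697319423/1373184)/898460 = (828697319423/1373184)*(1/898460) = 828697319423/1233750896640 ≈ 0.67169)
x = -714172562892 (x = 304924*(-2342133) = -714172562892)
(o + x)*(-565110 - 3309589) = (828697319423/1233750896640 - 714172562892)*(-565110 - 3309589) = -881111039822863094163457/1233750896640*(-3874699) = 3414040064890607808092052674443/1233750896640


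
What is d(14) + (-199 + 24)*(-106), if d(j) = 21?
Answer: 18571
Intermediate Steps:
d(14) + (-199 + 24)*(-106) = 21 + (-199 + 24)*(-106) = 21 - 175*(-106) = 21 + 18550 = 18571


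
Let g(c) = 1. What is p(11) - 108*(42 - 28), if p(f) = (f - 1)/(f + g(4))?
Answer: -9067/6 ≈ -1511.2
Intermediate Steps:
p(f) = (-1 + f)/(1 + f) (p(f) = (f - 1)/(f + 1) = (-1 + f)/(1 + f))
p(11) - 108*(42 - 28) = (-1 + 11)/(1 + 11) - 108*(42 - 28) = 10/12 - 108*14 = (1/12)*10 - 1512 = ⅚ - 1512 = -9067/6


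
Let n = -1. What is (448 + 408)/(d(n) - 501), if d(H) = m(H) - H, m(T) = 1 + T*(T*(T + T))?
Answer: -856/501 ≈ -1.7086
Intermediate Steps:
m(T) = 1 + 2*T³ (m(T) = 1 + T*(T*(2*T)) = 1 + T*(2*T²) = 1 + 2*T³)
d(H) = 1 - H + 2*H³ (d(H) = (1 + 2*H³) - H = 1 - H + 2*H³)
(448 + 408)/(d(n) - 501) = (448 + 408)/((1 - 1*(-1) + 2*(-1)³) - 501) = 856/((1 + 1 + 2*(-1)) - 501) = 856/((1 + 1 - 2) - 501) = 856/(0 - 501) = 856/(-501) = 856*(-1/501) = -856/501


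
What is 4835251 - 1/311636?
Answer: 1506838280635/311636 ≈ 4.8352e+6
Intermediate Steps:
4835251 - 1/311636 = 1506838280635/311636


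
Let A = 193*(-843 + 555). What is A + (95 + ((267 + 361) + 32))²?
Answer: 514441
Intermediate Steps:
A = -55584 (A = 193*(-288) = -55584)
A + (95 + ((267 + 361) + 32))² = -55584 + (95 + ((267 + 361) + 32))² = -55584 + (95 + (628 + 32))² = -55584 + (95 + 660)² = -55584 + 755² = -55584 + 570025 = 514441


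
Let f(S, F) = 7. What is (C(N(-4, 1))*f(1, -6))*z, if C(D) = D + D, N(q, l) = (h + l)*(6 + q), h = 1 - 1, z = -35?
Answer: -980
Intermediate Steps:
h = 0
N(q, l) = l*(6 + q) (N(q, l) = (0 + l)*(6 + q) = l*(6 + q))
C(D) = 2*D
(C(N(-4, 1))*f(1, -6))*z = ((2*(1*(6 - 4)))*7)*(-35) = ((2*(1*2))*7)*(-35) = ((2*2)*7)*(-35) = (4*7)*(-35) = 28*(-35) = -980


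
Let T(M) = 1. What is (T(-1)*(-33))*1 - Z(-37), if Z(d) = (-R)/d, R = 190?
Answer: -1411/37 ≈ -38.135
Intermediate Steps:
Z(d) = -190/d (Z(d) = (-1*190)/d = -190/d)
(T(-1)*(-33))*1 - Z(-37) = (1*(-33))*1 - (-190)/(-37) = -33*1 - (-190)*(-1)/37 = -33 - 1*190/37 = -33 - 190/37 = -1411/37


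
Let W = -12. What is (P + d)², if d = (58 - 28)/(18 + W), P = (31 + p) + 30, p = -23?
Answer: 1849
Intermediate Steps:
P = 38 (P = (31 - 23) + 30 = 8 + 30 = 38)
d = 5 (d = (58 - 28)/(18 - 12) = 30/6 = 30*(⅙) = 5)
(P + d)² = (38 + 5)² = 43² = 1849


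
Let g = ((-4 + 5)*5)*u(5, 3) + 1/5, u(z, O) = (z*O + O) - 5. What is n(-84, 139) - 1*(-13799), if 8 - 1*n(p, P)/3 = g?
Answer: 68137/5 ≈ 13627.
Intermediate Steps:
u(z, O) = -5 + O + O*z (u(z, O) = (O*z + O) - 5 = (O + O*z) - 5 = -5 + O + O*z)
g = 326/5 (g = ((-4 + 5)*5)*(-5 + 3 + 3*5) + 1/5 = (1*5)*(-5 + 3 + 15) + ⅕ = 5*13 + ⅕ = 65 + ⅕ = 326/5 ≈ 65.200)
n(p, P) = -858/5 (n(p, P) = 24 - 3*326/5 = 24 - 978/5 = -858/5)
n(-84, 139) - 1*(-13799) = -858/5 - 1*(-13799) = -858/5 + 13799 = 68137/5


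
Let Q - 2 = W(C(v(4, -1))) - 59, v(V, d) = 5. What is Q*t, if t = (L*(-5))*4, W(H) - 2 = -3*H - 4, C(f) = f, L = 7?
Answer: 10360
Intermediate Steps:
W(H) = -2 - 3*H (W(H) = 2 + (-3*H - 4) = 2 + (-4 - 3*H) = -2 - 3*H)
t = -140 (t = (7*(-5))*4 = -35*4 = -140)
Q = -74 (Q = 2 + ((-2 - 3*5) - 59) = 2 + ((-2 - 15) - 59) = 2 + (-17 - 59) = 2 - 76 = -74)
Q*t = -74*(-140) = 10360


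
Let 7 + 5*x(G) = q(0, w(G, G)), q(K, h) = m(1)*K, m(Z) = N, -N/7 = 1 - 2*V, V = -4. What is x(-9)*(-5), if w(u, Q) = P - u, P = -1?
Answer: 7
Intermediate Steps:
N = -63 (N = -7*(1 - 2*(-4)) = -7*(1 + 8) = -7*9 = -63)
w(u, Q) = -1 - u
m(Z) = -63
q(K, h) = -63*K
x(G) = -7/5 (x(G) = -7/5 + (-63*0)/5 = -7/5 + (1/5)*0 = -7/5 + 0 = -7/5)
x(-9)*(-5) = -7/5*(-5) = 7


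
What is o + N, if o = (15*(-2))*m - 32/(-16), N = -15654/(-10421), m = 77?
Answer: -24036014/10421 ≈ -2306.5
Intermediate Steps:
N = 15654/10421 (N = -15654*(-1/10421) = 15654/10421 ≈ 1.5022)
o = -2308 (o = (15*(-2))*77 - 32/(-16) = -30*77 - 32*(-1/16) = -2310 + 2 = -2308)
o + N = -2308 + 15654/10421 = -24036014/10421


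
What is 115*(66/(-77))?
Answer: -690/7 ≈ -98.571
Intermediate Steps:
115*(66/(-77)) = 115*(66*(-1/77)) = 115*(-6/7) = -690/7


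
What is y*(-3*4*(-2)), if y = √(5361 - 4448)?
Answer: 24*√913 ≈ 725.18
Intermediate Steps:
y = √913 ≈ 30.216
y*(-3*4*(-2)) = √913*(-3*4*(-2)) = √913*(-12*(-2)) = √913*24 = 24*√913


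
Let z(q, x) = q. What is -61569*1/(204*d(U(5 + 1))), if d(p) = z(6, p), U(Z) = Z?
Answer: -6841/136 ≈ -50.301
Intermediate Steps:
d(p) = 6
-61569*1/(204*d(U(5 + 1))) = -61569/(6*204) = -61569/1224 = -61569*1/1224 = -6841/136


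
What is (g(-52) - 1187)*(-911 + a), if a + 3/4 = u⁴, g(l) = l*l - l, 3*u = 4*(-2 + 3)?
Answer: -153962309/108 ≈ -1.4256e+6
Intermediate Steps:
u = 4/3 (u = (4*(-2 + 3))/3 = (4*1)/3 = (⅓)*4 = 4/3 ≈ 1.3333)
g(l) = l² - l
a = 781/324 (a = -¾ + (4/3)⁴ = -¾ + 256/81 = 781/324 ≈ 2.4105)
(g(-52) - 1187)*(-911 + a) = (-52*(-1 - 52) - 1187)*(-911 + 781/324) = (-52*(-53) - 1187)*(-294383/324) = (2756 - 1187)*(-294383/324) = 1569*(-294383/324) = -153962309/108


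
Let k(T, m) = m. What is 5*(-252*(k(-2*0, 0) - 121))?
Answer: 152460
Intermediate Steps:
5*(-252*(k(-2*0, 0) - 121)) = 5*(-252*(0 - 121)) = 5*(-252*(-121)) = 5*30492 = 152460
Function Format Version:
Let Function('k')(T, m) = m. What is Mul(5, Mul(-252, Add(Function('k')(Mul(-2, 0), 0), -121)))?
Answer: 152460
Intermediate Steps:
Mul(5, Mul(-252, Add(Function('k')(Mul(-2, 0), 0), -121))) = Mul(5, Mul(-252, Add(0, -121))) = Mul(5, Mul(-252, -121)) = Mul(5, 30492) = 152460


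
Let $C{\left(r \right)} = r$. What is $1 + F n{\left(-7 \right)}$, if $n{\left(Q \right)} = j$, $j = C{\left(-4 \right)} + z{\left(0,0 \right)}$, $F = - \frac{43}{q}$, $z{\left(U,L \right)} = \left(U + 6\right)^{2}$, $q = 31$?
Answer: $- \frac{1345}{31} \approx -43.387$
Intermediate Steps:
$z{\left(U,L \right)} = \left(6 + U\right)^{2}$
$F = - \frac{43}{31} \approx -1.3871$
$j = 32$ ($j = -4 + \left(6 + 0\right)^{2} = -4 + 6^{2} = -4 + 36 = 32$)
$n{\left(Q \right)} = 32$
$1 + F n{\left(-7 \right)} = 1 - \frac{1376}{31} = - \frac{1345}{31}$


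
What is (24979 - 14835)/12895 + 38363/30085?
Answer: 31994925/15517843 ≈ 2.0618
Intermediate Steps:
(24979 - 14835)/12895 + 38363/30085 = 10144*(1/12895) + 38363*(1/30085) = 10144/12895 + 38363/30085 = 31994925/15517843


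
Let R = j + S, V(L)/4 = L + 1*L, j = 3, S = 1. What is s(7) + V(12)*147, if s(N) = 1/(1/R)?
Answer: 14116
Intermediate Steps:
V(L) = 8*L (V(L) = 4*(L + 1*L) = 4*(L + L) = 4*(2*L) = 8*L)
R = 4 (R = 3 + 1 = 4)
s(N) = 4 (s(N) = 1/(1/4) = 1/(¼) = 4)
s(7) + V(12)*147 = 4 + (8*12)*147 = 4 + 96*147 = 4 + 14112 = 14116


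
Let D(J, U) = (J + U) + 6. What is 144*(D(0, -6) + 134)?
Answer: 19296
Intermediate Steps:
D(J, U) = 6 + J + U
144*(D(0, -6) + 134) = 144*((6 + 0 - 6) + 134) = 144*(0 + 134) = 144*134 = 19296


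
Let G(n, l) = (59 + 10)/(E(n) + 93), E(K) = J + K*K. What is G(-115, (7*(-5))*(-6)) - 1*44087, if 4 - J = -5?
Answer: -587547380/13327 ≈ -44087.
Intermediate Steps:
J = 9 (J = 4 - 1*(-5) = 4 + 5 = 9)
E(K) = 9 + K² (E(K) = 9 + K*K = 9 + K²)
G(n, l) = 69/(102 + n²) (G(n, l) = (59 + 10)/((9 + n²) + 93) = 69/(102 + n²))
G(-115, (7*(-5))*(-6)) - 1*44087 = 69/(102 + (-115)²) - 1*44087 = 69/(102 + 13225) - 44087 = 69/13327 - 44087 = -587547380/13327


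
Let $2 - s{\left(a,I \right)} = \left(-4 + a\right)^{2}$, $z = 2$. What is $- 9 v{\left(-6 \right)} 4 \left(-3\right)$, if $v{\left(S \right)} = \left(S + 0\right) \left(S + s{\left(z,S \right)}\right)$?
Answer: $5184$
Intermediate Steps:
$s{\left(a,I \right)} = 2 - \left(-4 + a\right)^{2}$
$v{\left(S \right)} = S \left(-2 + S\right)$ ($v{\left(S \right)} = \left(S + 0\right) \left(S + \left(2 - \left(-4 + 2\right)^{2}\right)\right) = S \left(S + \left(2 - \left(-2\right)^{2}\right)\right) = S \left(S + \left(2 - 4\right)\right) = S \left(S - 2\right) = S \left(-2 + S\right)$)
$- 9 v{\left(-6 \right)} 4 \left(-3\right) = - 9 \left(- 6 \left(-2 - 6\right)\right) 4 \left(-3\right) = - 9 \left(\left(-6\right) \left(-8\right)\right) \left(-12\right) = \left(-9\right) 48 \left(-12\right) = \left(-432\right) \left(-12\right) = 5184$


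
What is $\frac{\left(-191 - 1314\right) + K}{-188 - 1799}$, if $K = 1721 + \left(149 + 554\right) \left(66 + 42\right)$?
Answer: $- \frac{76140}{1987} \approx -38.319$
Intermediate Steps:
$K = 77645$ ($K = 1721 + 703 \cdot 108 = 1721 + 75924 = 77645$)
$\frac{\left(-191 - 1314\right) + K}{-188 - 1799} = \frac{\left(-191 - 1314\right) + 77645}{-188 - 1799} = \frac{-1505 + 77645}{-1987} = 76140 \left(- \frac{1}{1987}\right) = - \frac{76140}{1987}$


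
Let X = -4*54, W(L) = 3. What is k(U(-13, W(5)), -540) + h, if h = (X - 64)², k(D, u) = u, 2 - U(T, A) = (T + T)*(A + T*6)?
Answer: 77860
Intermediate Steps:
U(T, A) = 2 - 2*T*(A + 6*T) (U(T, A) = 2 - (T + T)*(A + T*6) = 2 - 2*T*(A + 6*T))
X = -216
h = 78400 (h = (-216 - 64)² = (-280)² = 78400)
k(U(-13, W(5)), -540) + h = -540 + 78400 = 77860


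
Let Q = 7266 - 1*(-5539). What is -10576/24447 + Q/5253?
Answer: 85829369/42806697 ≈ 2.0050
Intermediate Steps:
Q = 12805 (Q = 7266 + 5539 = 12805)
-10576/24447 + Q/5253 = -10576/24447 + 12805/5253 = 85829369/42806697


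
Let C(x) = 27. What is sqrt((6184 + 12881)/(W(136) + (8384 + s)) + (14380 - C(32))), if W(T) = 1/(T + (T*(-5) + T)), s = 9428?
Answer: sqrt(30323591759346529)/1453459 ≈ 119.81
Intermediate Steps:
W(T) = -1/(3*T) (W(T) = 1/(T + (-5*T + T)) = 1/(T - 4*T) = 1/(-3*T) = -1/(3*T))
sqrt((6184 + 12881)/(W(136) + (8384 + s)) + (14380 - C(32))) = sqrt((6184 + 12881)/(-1/3/136 + (8384 + 9428)) + (14380 - 1*27)) = sqrt(19065/(-1/3*1/136 + 17812) + (14380 - 27)) = sqrt(19065/(-1/408 + 17812) + 14353) = sqrt(19065/(7267295/408) + 14353) = sqrt(19065*(408/7267295) + 14353) = sqrt(1555704/1453459 + 14353) = sqrt(20863052731/1453459) = sqrt(30323591759346529)/1453459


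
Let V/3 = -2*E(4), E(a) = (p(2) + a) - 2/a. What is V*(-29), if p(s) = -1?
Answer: 435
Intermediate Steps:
E(a) = -1 + a - 2/a (E(a) = (-1 + a) - 2/a = -1 + a - 2/a)
V = -15 (V = 3*(-2*(-1 + 4 - 2/4)) = 3*(-2*(-1 + 4 - 2*¼)) = 3*(-2*(-1 + 4 - ½)) = 3*(-2*5/2) = 3*(-5) = -15)
V*(-29) = -15*(-29) = 435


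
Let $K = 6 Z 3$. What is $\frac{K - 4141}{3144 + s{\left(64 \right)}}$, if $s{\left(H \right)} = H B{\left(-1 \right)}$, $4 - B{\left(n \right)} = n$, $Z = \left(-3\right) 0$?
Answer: $- \frac{4141}{3464} \approx -1.1954$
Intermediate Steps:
$Z = 0$
$B{\left(n \right)} = 4 - n$
$s{\left(H \right)} = 5 H$ ($s{\left(H \right)} = H \left(4 - -1\right) = H \left(4 + 1\right) = H 5 = 5 H$)
$K = 0$ ($K = 6 \cdot 0 \cdot 3 = 0 \cdot 3 = 0$)
$\frac{K - 4141}{3144 + s{\left(64 \right)}} = \frac{0 - 4141}{3144 + 5 \cdot 64} = - \frac{4141}{3144 + 320} = - \frac{4141}{3464}$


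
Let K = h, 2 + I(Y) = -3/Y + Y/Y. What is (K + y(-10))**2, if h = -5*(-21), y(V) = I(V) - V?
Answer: 1306449/100 ≈ 13064.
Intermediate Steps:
I(Y) = -1 - 3/Y (I(Y) = -2 + (-3/Y + Y/Y) = -2 + (-3/Y + 1) = -2 + (1 - 3/Y) = -1 - 3/Y)
y(V) = -V + (-3 - V)/V (y(V) = (-3 - V)/V - V = -V + (-3 - V)/V)
h = 105
K = 105
(K + y(-10))**2 = (105 + (-1 - 1*(-10) - 3/(-10)))**2 = (105 + (-1 + 10 - 3*(-1/10)))**2 = (105 + (-1 + 10 + 3/10))**2 = (105 + 93/10)**2 = (1143/10)**2 = 1306449/100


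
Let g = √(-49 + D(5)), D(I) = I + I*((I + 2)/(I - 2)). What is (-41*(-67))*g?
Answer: 2747*I*√291/3 ≈ 15620.0*I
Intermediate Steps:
D(I) = I + I*(2 + I)/(-2 + I) (D(I) = I + I*((2 + I)/(-2 + I)) = I + I*(2 + I)/(-2 + I))
g = I*√291/3 (g = √(-49 + 2*5²/(-2 + 5)) = √(-49 + 2*25/3) = √(-49 + 2*25*(⅓)) = √(-49 + 50/3) = √(-97/3) = I*√291/3 ≈ 5.6862*I)
(-41*(-67))*g = (-41*(-67))*(I*√291/3) = 2747*(I*√291/3) = 2747*I*√291/3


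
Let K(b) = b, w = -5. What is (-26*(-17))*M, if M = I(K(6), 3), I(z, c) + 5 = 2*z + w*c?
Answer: -3536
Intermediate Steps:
I(z, c) = -5 - 5*c + 2*z (I(z, c) = -5 + (2*z - 5*c) = -5 + (-5*c + 2*z) = -5 - 5*c + 2*z)
M = -8 (M = -5 - 5*3 + 2*6 = -5 - 15 + 12 = -8)
(-26*(-17))*M = -26*(-17)*(-8) = 442*(-8) = -3536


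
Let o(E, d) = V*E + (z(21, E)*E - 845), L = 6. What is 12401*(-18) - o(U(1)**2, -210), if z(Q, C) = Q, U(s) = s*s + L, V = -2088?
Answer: -121090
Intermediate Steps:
U(s) = 6 + s**2 (U(s) = s*s + 6 = s**2 + 6 = 6 + s**2)
o(E, d) = -845 - 2067*E (o(E, d) = -2088*E + (21*E - 845) = -2088*E + (-845 + 21*E) = -845 - 2067*E)
12401*(-18) - o(U(1)**2, -210) = 12401*(-18) - (-845 - 2067*(6 + 1**2)**2) = -223218 - (-845 - 2067*(6 + 1)**2) = -223218 - (-845 - 2067*7**2) = -223218 - (-845 - 2067*49) = -223218 - (-845 - 101283) = -223218 - 1*(-102128) = -223218 + 102128 = -121090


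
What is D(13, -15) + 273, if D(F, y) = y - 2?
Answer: 256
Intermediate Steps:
D(F, y) = -2 + y
D(13, -15) + 273 = (-2 - 15) + 273 = -17 + 273 = 256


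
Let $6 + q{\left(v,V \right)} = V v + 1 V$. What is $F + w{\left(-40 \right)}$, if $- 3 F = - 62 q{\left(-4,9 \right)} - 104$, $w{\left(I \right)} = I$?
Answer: $- \frac{2062}{3} \approx -687.33$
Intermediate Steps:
$q{\left(v,V \right)} = -6 + V + V v$ ($q{\left(v,V \right)} = -6 + \left(V v + 1 V\right) = -6 + \left(V v + V\right) = -6 + \left(V + V v\right) = -6 + V + V v$)
$F = - \frac{1942}{3}$ ($F = - \frac{- 62 \left(-6 + 9 + 9 \left(-4\right)\right) - 104}{3} = - \frac{- 62 \left(-6 + 9 - 36\right) - 104}{3} = - \frac{\left(-62\right) \left(-33\right) - 104}{3} = - \frac{2046 - 104}{3} = \left(- \frac{1}{3}\right) 1942 = - \frac{1942}{3} \approx -647.33$)
$F + w{\left(-40 \right)} = - \frac{1942}{3} - 40 = - \frac{2062}{3}$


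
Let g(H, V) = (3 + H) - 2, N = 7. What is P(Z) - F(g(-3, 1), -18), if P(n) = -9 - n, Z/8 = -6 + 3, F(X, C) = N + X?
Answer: 10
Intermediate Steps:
g(H, V) = 1 + H
F(X, C) = 7 + X
Z = -24 (Z = 8*(-6 + 3) = 8*(-3) = -24)
P(Z) - F(g(-3, 1), -18) = (-9 - 1*(-24)) - (7 + (1 - 3)) = (-9 + 24) - (7 - 2) = 15 - 1*5 = 15 - 5 = 10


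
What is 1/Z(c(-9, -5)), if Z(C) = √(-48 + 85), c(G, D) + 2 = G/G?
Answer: √37/37 ≈ 0.16440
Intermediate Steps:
c(G, D) = -1 (c(G, D) = -2 + G/G = -2 + 1 = -1)
Z(C) = √37
1/Z(c(-9, -5)) = 1/(√37) = √37/37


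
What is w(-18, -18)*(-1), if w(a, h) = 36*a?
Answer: 648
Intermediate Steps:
w(-18, -18)*(-1) = (36*(-18))*(-1) = -648*(-1) = 648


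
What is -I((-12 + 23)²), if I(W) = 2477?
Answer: -2477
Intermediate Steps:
-I((-12 + 23)²) = -1*2477 = -2477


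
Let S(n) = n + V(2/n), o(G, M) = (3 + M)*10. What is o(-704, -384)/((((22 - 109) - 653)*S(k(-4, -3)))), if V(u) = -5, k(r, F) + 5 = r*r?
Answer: 127/148 ≈ 0.85811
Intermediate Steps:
k(r, F) = -5 + r² (k(r, F) = -5 + r*r = -5 + r²)
o(G, M) = 30 + 10*M
S(n) = -5 + n (S(n) = n - 5 = -5 + n)
o(-704, -384)/((((22 - 109) - 653)*S(k(-4, -3)))) = (30 + 10*(-384))/((((22 - 109) - 653)*(-5 + (-5 + (-4)²)))) = (30 - 3840)/(((-87 - 653)*(-5 + (-5 + 16)))) = -3810*(-1/(740*(-5 + 11))) = -3810/((-740*6)) = -3810/(-4440) = -3810*(-1/4440) = 127/148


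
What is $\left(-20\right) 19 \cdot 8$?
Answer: $-3040$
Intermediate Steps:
$\left(-20\right) 19 \cdot 8 = \left(-380\right) 8 = -3040$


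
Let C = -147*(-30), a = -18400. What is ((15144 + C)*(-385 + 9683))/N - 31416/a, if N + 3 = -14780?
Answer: -418112058759/34000900 ≈ -12297.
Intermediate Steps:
C = 4410
N = -14783 (N = -3 - 14780 = -14783)
((15144 + C)*(-385 + 9683))/N - 31416/a = ((15144 + 4410)*(-385 + 9683))/(-14783) - 31416/(-18400) = (19554*9298)*(-1/14783) - 31416*(-1/18400) = 181813092*(-1/14783) + 3927/2300 = -181813092/14783 + 3927/2300 = -418112058759/34000900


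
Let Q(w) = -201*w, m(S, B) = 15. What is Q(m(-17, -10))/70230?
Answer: -201/4682 ≈ -0.042930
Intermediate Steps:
Q(m(-17, -10))/70230 = -201*15/70230 = -3015*1/70230 = -201/4682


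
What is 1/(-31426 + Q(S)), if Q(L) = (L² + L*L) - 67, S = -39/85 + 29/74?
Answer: -19782050/622995923409 ≈ -3.1753e-5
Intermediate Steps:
S = -421/6290 (S = -39*1/85 + 29*(1/74) = -39/85 + 29/74 = -421/6290 ≈ -0.066932)
Q(L) = -67 + 2*L² (Q(L) = (L² + L²) - 67 = 2*L² - 67 = -67 + 2*L²)
1/(-31426 + Q(S)) = 1/(-31426 + (-67 + 2*(-421/6290)²)) = 1/(-31426 + (-67 + 2*(177241/39564100))) = 1/(-31426 + (-67 + 177241/19782050)) = 1/(-31426 - 1325220109/19782050) = 1/(-622995923409/19782050) = -19782050/622995923409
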